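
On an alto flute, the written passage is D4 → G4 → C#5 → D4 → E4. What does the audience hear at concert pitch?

A3 D4 G#4 A3 B3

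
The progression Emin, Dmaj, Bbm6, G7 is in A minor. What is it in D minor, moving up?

Amin Gmaj Ebm6 C7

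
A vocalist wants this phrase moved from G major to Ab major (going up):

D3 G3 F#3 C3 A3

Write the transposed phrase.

G major to Ab major up is a minor second, so every note moves up by that interval.
D3 → Eb3
G3 → Ab3
F#3 → G3
C3 → Db3
A3 → Bb3

Eb3 Ab3 G3 Db3 Bb3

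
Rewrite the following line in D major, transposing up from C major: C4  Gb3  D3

D4 Ab3 E3

From C up to D is a major second; apply that to each pitch.
C4 becomes D4
Gb3 becomes Ab3
D3 becomes E3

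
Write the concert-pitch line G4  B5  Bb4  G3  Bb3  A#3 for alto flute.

Written C4 sounds as G3 on the alto flute, so concert pitches are written a perfect fourth up.
G4 to C5
B5 to E6
Bb4 to Eb5
G3 to C4
Bb3 to Eb4
A#3 to D#4

C5 E6 Eb5 C4 Eb4 D#4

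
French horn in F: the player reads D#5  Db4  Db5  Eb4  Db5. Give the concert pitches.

Written C4 on the French horn in F sounds as F3, a perfect fifth lower; apply that shift to every note.
D#5 to G#4
Db4 to Gb3
Db5 to Gb4
Eb4 to Ab3
Db5 to Gb4

G#4 Gb3 Gb4 Ab3 Gb4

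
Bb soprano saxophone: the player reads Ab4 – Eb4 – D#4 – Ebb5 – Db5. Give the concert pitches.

Gb4 Db4 C#4 Dbb5 Cb5

The Bb soprano saxophone sounds a major second below written, so transpose each written note down a major second.
Ab4 → Gb4
Eb4 → Db4
D#4 → C#4
Ebb5 → Dbb5
Db5 → Cb5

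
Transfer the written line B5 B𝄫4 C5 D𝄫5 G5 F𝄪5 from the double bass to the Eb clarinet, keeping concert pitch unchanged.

G#4 Gb3 A3 Bbb3 E4 D##4

First find concert pitch: the double bass sounds a perfect octave below written, so B5 B𝄫4 C5 D𝄫5 G5 F𝄪5 sounds B4 Bbb3 C4 Dbb4 G4 F##4.
Then write for Eb clarinet: it sounds a minor third above written, so the part must be a minor third below concert.
B4 → G#4
Bbb3 → Gb3
C4 → A3
Dbb4 → Bbb3
G4 → E4
F##4 → D##4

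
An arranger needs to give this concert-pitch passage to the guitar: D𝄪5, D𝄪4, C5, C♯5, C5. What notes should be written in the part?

The guitar sounds a perfect octave below written, so the written part must be a perfect octave above concert — transpose each note up.
D##5 → D##6
D##4 → D##5
C5 → C6
C#5 → C#6
C5 → C6

D##6 D##5 C6 C#6 C6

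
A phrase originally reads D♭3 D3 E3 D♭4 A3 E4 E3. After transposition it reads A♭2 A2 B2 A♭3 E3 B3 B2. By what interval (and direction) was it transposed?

From Db3 to Ab2 is 4 letter names — a fourth of some quality.
Ab2 to Db3 is 5 semitones, which makes it a perfect fourth; the second version is lower, so the direction is down.
Checking another pair — E3 → B2 — gives the same interval.

down a perfect fourth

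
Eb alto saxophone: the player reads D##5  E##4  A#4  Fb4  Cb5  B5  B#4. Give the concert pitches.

The Eb alto saxophone sounds a major sixth below written, so transpose each written note down a major sixth.
D##5 becomes F##4
E##4 becomes G##3
A#4 becomes C#4
Fb4 becomes Abb3
Cb5 becomes Ebb4
B5 becomes D5
B#4 becomes D#4

F##4 G##3 C#4 Abb3 Ebb4 D5 D#4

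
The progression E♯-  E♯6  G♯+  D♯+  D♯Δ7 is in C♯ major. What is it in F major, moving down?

C♯ major down to F major is an augmented fifth; each chord root moves by that interval while the quality stays the same.
E♯-: root E♯ down an augmented fifth → A, giving A-.
E♯6: root E♯ down an augmented fifth → A, giving A6.
G♯+: root G♯ down an augmented fifth → C, giving C+.
D♯+: root D♯ down an augmented fifth → G, giving G+.
D♯Δ7: root D♯ down an augmented fifth → G, giving GΔ7.

A- A6 C+ G+ GΔ7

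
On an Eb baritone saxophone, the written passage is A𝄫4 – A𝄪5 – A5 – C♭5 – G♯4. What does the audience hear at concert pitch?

Written C4 on the Eb baritone saxophone sounds as Eb2, a major thirteenth lower; apply that shift to every note.
Abb4 → Cbb3
A##5 → C##4
A5 → C4
Cb5 → Ebb3
G#4 → B2

Cbb3 C##4 C4 Ebb3 B2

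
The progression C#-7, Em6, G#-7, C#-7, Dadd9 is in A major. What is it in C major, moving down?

A major down to C major is a major sixth; each chord root moves by that interval while the quality stays the same.
C#-7: root C# down a major sixth → E, giving E-7.
Em6: root E down a major sixth → G, giving Gm6.
G#-7: root G# down a major sixth → B, giving B-7.
C#-7: root C# down a major sixth → E, giving E-7.
Dadd9: root D down a major sixth → F, giving Fadd9.

E-7 Gm6 B-7 E-7 Fadd9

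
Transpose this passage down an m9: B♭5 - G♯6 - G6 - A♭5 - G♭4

Bb5 down a minor ninth is A4.
G#6 down a minor ninth is F##5.
G6 down a minor ninth is F#5.
Ab5 down a minor ninth is G4.
Gb4: a ninth down reaches F, and 13 semitones makes it F3.

A4 F##5 F#5 G4 F3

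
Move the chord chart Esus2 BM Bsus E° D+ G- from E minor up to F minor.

E minor up to F minor is a minor second; each chord root moves by that interval while the quality stays the same.
Esus2: root E up a minor second → F, giving Fsus2.
BM: root B up a minor second → C, giving CM.
Bsus: root B up a minor second → C, giving Csus.
E°: root E up a minor second → F, giving F°.
D+: root D up a minor second → Eb, giving Eb+.
G-: root G up a minor second → Ab, giving Ab-.

Fsus2 CM Csus F° Eb+ Ab-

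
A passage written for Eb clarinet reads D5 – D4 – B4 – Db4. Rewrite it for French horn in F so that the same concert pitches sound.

C6 C5 A5 Cb5

First find concert pitch: the Eb clarinet sounds a minor third above written, so D5 D4 B4 Db4 sounds F5 F4 D5 Fb4.
Then write for French horn in F: it sounds a perfect fifth below written, so the part must be a perfect fifth above concert.
F5 → C6
F4 → C5
D5 → A5
Fb4 → Cb5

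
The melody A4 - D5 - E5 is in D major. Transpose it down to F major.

C4 F4 G4

D major to F major down is a major sixth, so every note moves down by that interval.
A4 -> C4
D5 -> F4
E5 -> G4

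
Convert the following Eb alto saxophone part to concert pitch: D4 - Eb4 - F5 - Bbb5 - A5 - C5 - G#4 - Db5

F3 Gb3 Ab4 Dbb5 C5 Eb4 B3 Fb4

Written C4 on the Eb alto saxophone sounds as Eb3, a major sixth lower; apply that shift to every note.
D4 → F3
Eb4 → Gb3
F5 → Ab4
Bbb5 → Dbb5
A5 → C5
C5 → Eb4
G#4 → B3
Db5 → Fb4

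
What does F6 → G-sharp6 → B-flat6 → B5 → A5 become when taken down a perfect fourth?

F6 gives C6
G#6 gives D#6
Bb6 gives F6
B5 gives F#5
A5 gives E5

C6 D#6 F6 F#5 E5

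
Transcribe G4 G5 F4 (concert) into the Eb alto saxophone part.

E5 E6 D5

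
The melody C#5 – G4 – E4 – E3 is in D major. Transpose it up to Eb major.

D5 Ab4 F4 F3

From D up to Eb is a minor second; apply that to each pitch.
C#5 to D5
G4 to Ab4
E4 to F4
E3 to F3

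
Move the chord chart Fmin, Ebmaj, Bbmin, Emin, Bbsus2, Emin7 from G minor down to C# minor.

Bmin Amaj Emin A#min Esus2 A#min7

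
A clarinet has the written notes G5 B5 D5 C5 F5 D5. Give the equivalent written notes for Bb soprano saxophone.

F#5 A#5 C#5 B4 E5 C#5

First find concert pitch: the A clarinet sounds a minor third below written, so G5 B5 D5 C5 F5 D5 sounds E5 G#5 B4 A4 D5 B4.
Then write for Bb soprano saxophone: it sounds a major second below written, so the part must be a major second above concert.
E5 → F#5
G#5 → A#5
B4 → C#5
A4 → B4
D5 → E5
B4 → C#5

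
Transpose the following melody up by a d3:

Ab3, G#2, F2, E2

A diminished third up from Ab3 gives Cbb4.
G#2: a third up reaches B, and 2 semitones makes it Bb2.
F2 up a diminished third is Abb2.
A diminished third up from E2 gives Gb2.

Cbb4 Bb2 Abb2 Gb2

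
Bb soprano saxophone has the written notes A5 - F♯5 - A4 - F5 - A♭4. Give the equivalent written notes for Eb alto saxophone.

First find concert pitch: the Bb soprano saxophone sounds a major second below written, so A5 F♯5 A4 F5 A♭4 sounds G5 E5 G4 Eb5 Gb4.
Then write for Eb alto saxophone: it sounds a major sixth below written, so the part must be a major sixth above concert.
G5 → E6
E5 → C#6
G4 → E5
Eb5 → C6
Gb4 → Eb5

E6 C#6 E5 C6 Eb5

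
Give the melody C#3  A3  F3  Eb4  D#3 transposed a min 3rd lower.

C#3 down a minor third is A#2.
A minor third down from A3 gives F#3.
F3 down a minor third is D3.
A minor third down from Eb4 gives C4.
A minor third down from D#3 gives B#2.

A#2 F#3 D3 C4 B#2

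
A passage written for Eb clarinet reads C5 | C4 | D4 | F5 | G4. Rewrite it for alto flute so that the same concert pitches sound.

Ab5 Ab4 Bb4 Db6 Eb5

First find concert pitch: the Eb clarinet sounds a minor third above written, so C5 C4 D4 F5 G4 sounds Eb5 Eb4 F4 Ab5 Bb4.
Then write for alto flute: it sounds a perfect fourth below written, so the part must be a perfect fourth above concert.
Eb5 → Ab5
Eb4 → Ab4
F4 → Bb4
Ab5 → Db6
Bb4 → Eb5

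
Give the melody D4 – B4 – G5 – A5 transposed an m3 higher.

D4 up a minor third is F4.
A minor third up from B4 gives D5.
G5: a third up reaches B, and 3 semitones makes it Bb5.
A5 up a minor third is C6.

F4 D5 Bb5 C6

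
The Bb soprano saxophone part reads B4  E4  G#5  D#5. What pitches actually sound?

The Bb soprano saxophone sounds a major second below written, so transpose each written note down a major second.
B4 gives A4
E4 gives D4
G#5 gives F#5
D#5 gives C#5

A4 D4 F#5 C#5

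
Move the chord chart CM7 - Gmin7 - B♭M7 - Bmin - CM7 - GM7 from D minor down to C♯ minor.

BM7 F#min7 AM7 A#min BM7 F#M7

D minor down to C♯ minor is a minor second; each chord root moves by that interval while the quality stays the same.
CM7: root C down a minor second → B, giving BM7.
Gmin7: root G down a minor second → F#, giving F#min7.
B♭M7: root B♭ down a minor second → A, giving AM7.
Bmin: root B down a minor second → A#, giving A#min.
CM7: root C down a minor second → B, giving BM7.
GM7: root G down a minor second → F#, giving F#M7.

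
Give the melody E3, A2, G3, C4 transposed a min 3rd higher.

E3 gives G3
A2 gives C3
G3 gives Bb3
C4 gives Eb4

G3 C3 Bb3 Eb4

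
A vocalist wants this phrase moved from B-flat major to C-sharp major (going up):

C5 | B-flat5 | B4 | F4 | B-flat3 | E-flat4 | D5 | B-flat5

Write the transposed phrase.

D#5 C#6 C##5 G#4 C#4 F#4 E#5 C#6

B-flat major to C-sharp major up is an augmented second, so every note moves up by that interval.
C5 to D#5
Bb5 to C#6
B4 to C##5
F4 to G#4
Bb3 to C#4
Eb4 to F#4
D5 to E#5
Bb5 to C#6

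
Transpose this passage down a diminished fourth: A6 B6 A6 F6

E#6 F##6 E#6 C#6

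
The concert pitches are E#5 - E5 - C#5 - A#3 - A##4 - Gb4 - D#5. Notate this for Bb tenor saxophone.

F##6 F#6 D#6 B#4 B##5 Ab5 E#6

The Bb tenor saxophone sounds a major ninth below written, so the written part must be a major ninth above concert — transpose each note up.
E#5 becomes F##6
E5 becomes F#6
C#5 becomes D#6
A#3 becomes B#4
A##4 becomes B##5
Gb4 becomes Ab5
D#5 becomes E#6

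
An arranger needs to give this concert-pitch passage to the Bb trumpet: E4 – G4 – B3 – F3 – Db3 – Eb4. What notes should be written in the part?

F#4 A4 C#4 G3 Eb3 F4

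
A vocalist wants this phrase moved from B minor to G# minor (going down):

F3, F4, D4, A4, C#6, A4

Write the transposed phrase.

D3 D4 B3 F#4 A#5 F#4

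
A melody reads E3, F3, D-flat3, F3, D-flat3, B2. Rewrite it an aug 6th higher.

E3 -> C##4
F3 -> D#4
Db3 -> B3
F3 -> D#4
Db3 -> B3
B2 -> G##3

C##4 D#4 B3 D#4 B3 G##3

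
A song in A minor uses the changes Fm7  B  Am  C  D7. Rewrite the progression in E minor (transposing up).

A minor up to E minor is a perfect fifth; each chord root moves by that interval while the quality stays the same.
Fm7: root F up a perfect fifth → C, giving Cm7.
B: root B up a perfect fifth → F#, giving F#.
Am: root A up a perfect fifth → E, giving Em.
C: root C up a perfect fifth → G, giving G.
D7: root D up a perfect fifth → A, giving A7.

Cm7 F# Em G A7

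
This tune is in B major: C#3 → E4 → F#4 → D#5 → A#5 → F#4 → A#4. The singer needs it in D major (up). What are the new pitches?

E3 G4 A4 F#5 C#6 A4 C#5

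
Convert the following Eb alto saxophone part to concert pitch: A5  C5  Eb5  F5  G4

Written C4 on the Eb alto saxophone sounds as Eb3, a major sixth lower; apply that shift to every note.
A5 becomes C5
C5 becomes Eb4
Eb5 becomes Gb4
F5 becomes Ab4
G4 becomes Bb3

C5 Eb4 Gb4 Ab4 Bb3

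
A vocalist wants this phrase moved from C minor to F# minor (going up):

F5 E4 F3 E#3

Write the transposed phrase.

B5 A#4 B3 A##3

C minor to F# minor up is an augmented fourth, so every note moves up by that interval.
F5 -> B5
E4 -> A#4
F3 -> B3
E#3 -> A##3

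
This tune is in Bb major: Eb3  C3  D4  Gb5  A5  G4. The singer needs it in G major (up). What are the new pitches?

C4 A3 B4 Eb6 F#6 E5

From Bb up to G is a major sixth; apply that to each pitch.
Eb3 gives C4
C3 gives A3
D4 gives B4
Gb5 gives Eb6
A5 gives F#6
G4 gives E5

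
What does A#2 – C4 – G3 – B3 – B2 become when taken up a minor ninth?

A#2: a ninth up reaches B, and 13 semitones makes it B3.
C4: a ninth up reaches D, and 13 semitones makes it Db5.
A minor ninth up from G3 gives Ab4.
B3: a ninth up reaches C, and 13 semitones makes it C5.
B2 up a minor ninth is C4.

B3 Db5 Ab4 C5 C4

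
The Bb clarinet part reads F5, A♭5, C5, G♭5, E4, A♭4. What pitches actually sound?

Eb5 Gb5 Bb4 Fb5 D4 Gb4

Written C4 on the Bb clarinet sounds as Bb3, a major second lower; apply that shift to every note.
F5 becomes Eb5
Ab5 becomes Gb5
C5 becomes Bb4
Gb5 becomes Fb5
E4 becomes D4
Ab4 becomes Gb4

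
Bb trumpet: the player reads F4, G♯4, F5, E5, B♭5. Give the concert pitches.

Eb4 F#4 Eb5 D5 Ab5

Written C4 on the Bb trumpet sounds as Bb3, a major second lower; apply that shift to every note.
F4 -> Eb4
G#4 -> F#4
F5 -> Eb5
E5 -> D5
Bb5 -> Ab5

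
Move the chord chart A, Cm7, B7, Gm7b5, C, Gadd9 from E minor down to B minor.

E Gm7 F#7 Dm7b5 G Dadd9

E minor down to B minor is a perfect fourth; each chord root moves by that interval while the quality stays the same.
A: root A down a perfect fourth → E, giving E.
Cm7: root C down a perfect fourth → G, giving Gm7.
B7: root B down a perfect fourth → F#, giving F#7.
Gm7b5: root G down a perfect fourth → D, giving Dm7b5.
C: root C down a perfect fourth → G, giving G.
Gadd9: root G down a perfect fourth → D, giving Dadd9.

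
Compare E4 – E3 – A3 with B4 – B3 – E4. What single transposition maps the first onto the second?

Take the first pair: E4 → B4. E to B spans 5 letter names, so the interval is some kind of fifth.
E4 to B4 is 7 semitones, which makes it a perfect fifth; the second version is higher, so the direction is up.
Checking another pair — A3 → E4 — gives the same interval.

up a perfect fifth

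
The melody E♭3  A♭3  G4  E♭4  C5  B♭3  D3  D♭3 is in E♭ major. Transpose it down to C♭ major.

E♭ major to C♭ major down is a major third, so every note moves down by that interval.
Eb3 to Cb3
Ab3 to Fb3
G4 to Eb4
Eb4 to Cb4
C5 to Ab4
Bb3 to Gb3
D3 to Bb2
Db3 to Bbb2

Cb3 Fb3 Eb4 Cb4 Ab4 Gb3 Bb2 Bbb2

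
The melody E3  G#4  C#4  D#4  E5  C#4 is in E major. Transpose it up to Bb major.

From E up to Bb is a diminished fifth; apply that to each pitch.
E3 → Bb3
G#4 → D5
C#4 → G4
D#4 → A4
E5 → Bb5
C#4 → G4

Bb3 D5 G4 A4 Bb5 G4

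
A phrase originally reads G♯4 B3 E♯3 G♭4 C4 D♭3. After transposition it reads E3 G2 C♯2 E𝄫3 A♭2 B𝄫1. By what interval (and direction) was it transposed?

down a major tenth

From G#4 to E3 is 10 letter names — a tenth of some quality.
E3 to G#4 is 16 semitones, which makes it a major tenth; the second version is lower, so the direction is down.
Checking another pair — Db3 → Bbb1 — gives the same interval.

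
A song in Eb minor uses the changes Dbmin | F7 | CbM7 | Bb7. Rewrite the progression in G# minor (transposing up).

Eb minor up to G# minor is an augmented third; each chord root moves by that interval while the quality stays the same.
Dbmin: root Db up an augmented third → F#, giving F#min.
F7: root F up an augmented third → A#, giving A#7.
CbM7: root Cb up an augmented third → E, giving EM7.
Bb7: root Bb up an augmented third → D#, giving D#7.

F#min A#7 EM7 D#7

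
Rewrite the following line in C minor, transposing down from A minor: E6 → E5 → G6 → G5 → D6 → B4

G5 G4 Bb5 Bb4 F5 D4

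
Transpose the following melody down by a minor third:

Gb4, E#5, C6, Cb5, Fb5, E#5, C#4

A minor third down from Gb4 gives Eb4.
E#5 down a minor third is C##5.
C6 down a minor third is A5.
Cb5 down a minor third is Ab4.
Fb5: a third down reaches D, and 3 semitones makes it Db5.
A minor third down from E#5 gives C##5.
C#4: a third down reaches A, and 3 semitones makes it A#3.

Eb4 C##5 A5 Ab4 Db5 C##5 A#3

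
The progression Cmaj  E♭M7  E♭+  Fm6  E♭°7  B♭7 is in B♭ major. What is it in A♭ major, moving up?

B♭ major up to A♭ major is a minor seventh; each chord root moves by that interval while the quality stays the same.
Cmaj: root C up a minor seventh → Bb, giving Bbmaj.
E♭M7: root E♭ up a minor seventh → Db, giving DbM7.
E♭+: root E♭ up a minor seventh → Db, giving Db+.
Fm6: root F up a minor seventh → Eb, giving Ebm6.
E♭°7: root E♭ up a minor seventh → Db, giving Db°7.
B♭7: root B♭ up a minor seventh → Ab, giving Ab7.

Bbmaj DbM7 Db+ Ebm6 Db°7 Ab7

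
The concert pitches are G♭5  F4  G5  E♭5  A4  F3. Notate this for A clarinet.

Written C4 sounds as A3 on the A clarinet, so concert pitches are written a minor third up.
Gb5 → Bbb5
F4 → Ab4
G5 → Bb5
Eb5 → Gb5
A4 → C5
F3 → Ab3

Bbb5 Ab4 Bb5 Gb5 C5 Ab3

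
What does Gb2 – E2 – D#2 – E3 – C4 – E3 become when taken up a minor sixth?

Ebb3 C3 B2 C4 Ab4 C4

Gb2 gives Ebb3
E2 gives C3
D#2 gives B2
E3 gives C4
C4 gives Ab4
E3 gives C4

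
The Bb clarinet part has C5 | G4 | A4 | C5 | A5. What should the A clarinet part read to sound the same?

Db5 Ab4 Bb4 Db5 Bb5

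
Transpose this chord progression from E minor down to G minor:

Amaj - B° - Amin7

E minor down to G minor is a major sixth; each chord root moves by that interval while the quality stays the same.
Amaj: root A down a major sixth → C, giving Cmaj.
B°: root B down a major sixth → D, giving D°.
Amin7: root A down a major sixth → C, giving Cmin7.

Cmaj D° Cmin7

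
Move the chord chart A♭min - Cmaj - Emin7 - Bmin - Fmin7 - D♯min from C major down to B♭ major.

C major down to B♭ major is a major second; each chord root moves by that interval while the quality stays the same.
A♭min: root A♭ down a major second → Gb, giving Gbmin.
Cmaj: root C down a major second → Bb, giving Bbmaj.
Emin7: root E down a major second → D, giving Dmin7.
Bmin: root B down a major second → A, giving Amin.
Fmin7: root F down a major second → Eb, giving Ebmin7.
D♯min: root D♯ down a major second → C#, giving C#min.

Gbmin Bbmaj Dmin7 Amin Ebmin7 C#min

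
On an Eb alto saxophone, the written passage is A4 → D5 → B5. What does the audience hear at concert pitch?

Written C4 on the Eb alto saxophone sounds as Eb3, a major sixth lower; apply that shift to every note.
A4 becomes C4
D5 becomes F4
B5 becomes D5

C4 F4 D5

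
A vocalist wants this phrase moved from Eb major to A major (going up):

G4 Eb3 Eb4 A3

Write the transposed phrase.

C#5 A3 A4 D#4

Eb major to A major up is an augmented fourth, so every note moves up by that interval.
G4 becomes C#5
Eb3 becomes A3
Eb4 becomes A4
A3 becomes D#4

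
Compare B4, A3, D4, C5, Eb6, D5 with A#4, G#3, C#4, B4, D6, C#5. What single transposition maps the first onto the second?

down a minor second

Take the first pair: B4 → A#4. B to A spans 2 letter names, so the interval is some kind of second.
A#4 to B4 is 1 semitone, which makes it a minor second; the second version is lower, so the direction is down.
Checking another pair — D5 → C#5 — gives the same interval.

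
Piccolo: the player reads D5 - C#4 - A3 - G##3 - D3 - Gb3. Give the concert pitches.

Written C4 on the piccolo sounds as C5, a perfect octave higher; apply that shift to every note.
D5 → D6
C#4 → C#5
A3 → A4
G##3 → G##4
D3 → D4
Gb3 → Gb4

D6 C#5 A4 G##4 D4 Gb4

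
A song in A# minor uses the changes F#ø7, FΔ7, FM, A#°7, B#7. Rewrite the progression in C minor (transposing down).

A# minor down to C minor is an augmented sixth; each chord root moves by that interval while the quality stays the same.
F#ø7: root F# down an augmented sixth → Ab, giving Abø7.
FΔ7: root F down an augmented sixth → Abb, giving AbbΔ7.
FM: root F down an augmented sixth → Abb, giving AbbM.
A#°7: root A# down an augmented sixth → C, giving C°7.
B#7: root B# down an augmented sixth → D, giving D7.

Abø7 AbbΔ7 AbbM C°7 D7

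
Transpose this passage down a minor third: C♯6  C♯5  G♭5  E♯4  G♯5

C#6 → A#5
C#5 → A#4
Gb5 → Eb5
E#4 → C##4
G#5 → E#5

A#5 A#4 Eb5 C##4 E#5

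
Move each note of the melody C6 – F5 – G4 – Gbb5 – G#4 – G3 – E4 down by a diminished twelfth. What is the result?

F#4 B3 C#3 Cb4 C##3 C#2 A#2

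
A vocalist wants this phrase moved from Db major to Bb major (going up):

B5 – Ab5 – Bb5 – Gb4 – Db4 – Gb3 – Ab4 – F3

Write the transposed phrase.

From Db up to Bb is a major sixth; apply that to each pitch.
B5 -> G#6
Ab5 -> F6
Bb5 -> G6
Gb4 -> Eb5
Db4 -> Bb4
Gb3 -> Eb4
Ab4 -> F5
F3 -> D4

G#6 F6 G6 Eb5 Bb4 Eb4 F5 D4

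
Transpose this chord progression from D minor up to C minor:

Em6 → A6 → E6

D minor up to C minor is a minor seventh; each chord root moves by that interval while the quality stays the same.
Em6: root E up a minor seventh → D, giving Dm6.
A6: root A up a minor seventh → G, giving G6.
E6: root E up a minor seventh → D, giving D6.

Dm6 G6 D6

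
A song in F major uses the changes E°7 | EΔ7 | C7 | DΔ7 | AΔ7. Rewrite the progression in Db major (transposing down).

C°7 CΔ7 Ab7 BbΔ7 FΔ7

F major down to Db major is a major third; each chord root moves by that interval while the quality stays the same.
E°7: root E down a major third → C, giving C°7.
EΔ7: root E down a major third → C, giving CΔ7.
C7: root C down a major third → Ab, giving Ab7.
DΔ7: root D down a major third → Bb, giving BbΔ7.
AΔ7: root A down a major third → F, giving FΔ7.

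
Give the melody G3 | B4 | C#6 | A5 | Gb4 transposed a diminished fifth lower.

G3 down a diminished fifth is C#3.
A diminished fifth down from B4 gives E#4.
A diminished fifth down from C#6 gives F##5.
A5: a fifth down reaches D, and 6 semitones makes it D#5.
A diminished fifth down from Gb4 gives C4.

C#3 E#4 F##5 D#5 C4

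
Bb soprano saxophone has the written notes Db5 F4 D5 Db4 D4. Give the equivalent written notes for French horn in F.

First find concert pitch: the Bb soprano saxophone sounds a major second below written, so Db5 F4 D5 Db4 D4 sounds Cb5 Eb4 C5 Cb4 C4.
Then write for French horn in F: it sounds a perfect fifth below written, so the part must be a perfect fifth above concert.
Cb5 → Gb5
Eb4 → Bb4
C5 → G5
Cb4 → Gb4
C4 → G4

Gb5 Bb4 G5 Gb4 G4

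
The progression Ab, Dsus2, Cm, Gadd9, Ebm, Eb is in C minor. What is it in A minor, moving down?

C minor down to A minor is a minor third; each chord root moves by that interval while the quality stays the same.
Ab: root Ab down a minor third → F, giving F.
Dsus2: root D down a minor third → B, giving Bsus2.
Cm: root C down a minor third → A, giving Am.
Gadd9: root G down a minor third → E, giving Eadd9.
Ebm: root Eb down a minor third → C, giving Cm.
Eb: root Eb down a minor third → C, giving C.

F Bsus2 Am Eadd9 Cm C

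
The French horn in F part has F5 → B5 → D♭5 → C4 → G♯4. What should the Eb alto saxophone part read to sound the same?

G5 C#6 Eb5 D4 A#4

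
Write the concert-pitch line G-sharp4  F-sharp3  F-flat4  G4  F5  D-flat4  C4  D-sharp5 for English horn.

D#5 C#4 Cb5 D5 C6 Ab4 G4 A#5

The English horn sounds a perfect fifth below written, so the written part must be a perfect fifth above concert — transpose each note up.
G#4 to D#5
F#3 to C#4
Fb4 to Cb5
G4 to D5
F5 to C6
Db4 to Ab4
C4 to G4
D#5 to A#5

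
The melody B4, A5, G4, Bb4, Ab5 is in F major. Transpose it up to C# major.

F##5 E#6 D#5 F#5 E6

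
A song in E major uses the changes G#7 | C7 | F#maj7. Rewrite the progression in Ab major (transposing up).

E major up to Ab major is a diminished fourth; each chord root moves by that interval while the quality stays the same.
G#7: root G# up a diminished fourth → C, giving C7.
C7: root C up a diminished fourth → Fb, giving Fb7.
F#maj7: root F# up a diminished fourth → Bb, giving Bbmaj7.

C7 Fb7 Bbmaj7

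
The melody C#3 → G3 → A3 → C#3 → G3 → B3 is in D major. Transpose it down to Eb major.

D2 Ab2 Bb2 D2 Ab2 C3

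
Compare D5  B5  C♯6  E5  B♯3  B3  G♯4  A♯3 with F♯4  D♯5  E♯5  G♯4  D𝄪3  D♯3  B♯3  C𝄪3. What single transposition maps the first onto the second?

From D5 to F#4 is 6 letter names — a sixth of some quality.
F#4 to D5 is 8 semitones, which makes it a minor sixth; the second version is lower, so the direction is down.
Checking another pair — A#3 → C##3 — gives the same interval.

down a minor sixth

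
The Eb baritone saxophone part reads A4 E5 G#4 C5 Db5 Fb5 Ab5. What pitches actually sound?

C3 G3 B2 Eb3 Fb3 Abb3 Cb4

The Eb baritone saxophone sounds a major thirteenth below written, so transpose each written note down a major thirteenth.
A4 -> C3
E5 -> G3
G#4 -> B2
C5 -> Eb3
Db5 -> Fb3
Fb5 -> Abb3
Ab5 -> Cb4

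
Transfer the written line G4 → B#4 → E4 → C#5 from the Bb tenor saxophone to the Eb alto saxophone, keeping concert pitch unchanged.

First find concert pitch: the Bb tenor saxophone sounds a major ninth below written, so G4 B#4 E4 C#5 sounds F3 A#3 D3 B3.
Then write for Eb alto saxophone: it sounds a major sixth below written, so the part must be a major sixth above concert.
F3 → D4
A#3 → F##4
D3 → B3
B3 → G#4

D4 F##4 B3 G#4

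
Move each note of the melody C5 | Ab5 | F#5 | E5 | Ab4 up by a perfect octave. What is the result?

C6 Ab6 F#6 E6 Ab5

C5: an octave up reaches C, and 12 semitones makes it C6.
Ab5: an octave up reaches A, and 12 semitones makes it Ab6.
F#5 up a perfect octave is F#6.
E5: an octave up reaches E, and 12 semitones makes it E6.
A perfect octave up from Ab4 gives Ab5.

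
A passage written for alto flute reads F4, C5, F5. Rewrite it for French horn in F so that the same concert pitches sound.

G4 D5 G5

First find concert pitch: the alto flute sounds a perfect fourth below written, so F4 C5 F5 sounds C4 G4 C5.
Then write for French horn in F: it sounds a perfect fifth below written, so the part must be a perfect fifth above concert.
C4 → G4
G4 → D5
C5 → G5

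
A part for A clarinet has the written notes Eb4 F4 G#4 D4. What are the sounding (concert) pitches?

C4 D4 E#4 B3

The A clarinet sounds a minor third below written, so transpose each written note down a minor third.
Eb4 gives C4
F4 gives D4
G#4 gives E#4
D4 gives B3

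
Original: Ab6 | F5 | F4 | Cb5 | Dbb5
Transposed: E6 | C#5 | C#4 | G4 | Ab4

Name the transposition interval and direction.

down a diminished fourth

Take the first pair: Ab6 → E6. A to E spans 4 letter names, so the interval is some kind of fourth.
E6 to Ab6 is 4 semitones, which makes it a diminished fourth; the second version is lower, so the direction is down.
Checking another pair — Dbb5 → Ab4 — gives the same interval.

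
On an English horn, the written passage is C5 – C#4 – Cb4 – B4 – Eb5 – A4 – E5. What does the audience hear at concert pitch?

F4 F#3 Fb3 E4 Ab4 D4 A4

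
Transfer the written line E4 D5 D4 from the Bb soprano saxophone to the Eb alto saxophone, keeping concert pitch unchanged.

B4 A5 A4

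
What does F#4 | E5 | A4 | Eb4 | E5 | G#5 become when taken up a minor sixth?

F#4: a sixth up reaches D, and 8 semitones makes it D5.
A minor sixth up from E5 gives C6.
A4: a sixth up reaches F, and 8 semitones makes it F5.
A minor sixth up from Eb4 gives Cb5.
A minor sixth up from E5 gives C6.
A minor sixth up from G#5 gives E6.

D5 C6 F5 Cb5 C6 E6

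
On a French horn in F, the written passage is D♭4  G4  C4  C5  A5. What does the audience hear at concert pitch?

Gb3 C4 F3 F4 D5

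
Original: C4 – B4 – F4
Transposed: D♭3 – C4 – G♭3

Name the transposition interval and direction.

Take the first pair: C4 → Db3. C to D spans 7 letter names, so the interval is some kind of seventh.
Db3 to C4 is 11 semitones, which makes it a major seventh; the second version is lower, so the direction is down.
Checking another pair — F4 → Gb3 — gives the same interval.

down a major seventh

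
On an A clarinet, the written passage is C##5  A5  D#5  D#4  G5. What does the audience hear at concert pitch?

A##4 F#5 B#4 B#3 E5

Written C4 on the A clarinet sounds as A3, a minor third lower; apply that shift to every note.
C##5 gives A##4
A5 gives F#5
D#5 gives B#4
D#4 gives B#3
G5 gives E5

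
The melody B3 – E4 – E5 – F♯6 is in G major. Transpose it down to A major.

C#3 F#3 F#4 G#5

From G down to A is a minor seventh; apply that to each pitch.
B3 to C#3
E4 to F#3
E5 to F#4
F#6 to G#5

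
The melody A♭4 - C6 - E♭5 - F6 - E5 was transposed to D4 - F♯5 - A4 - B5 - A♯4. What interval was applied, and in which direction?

Take the first pair: Ab4 → D4. A to D spans 5 letter names, so the interval is some kind of fifth.
D4 to Ab4 is 6 semitones, which makes it a diminished fifth; the second version is lower, so the direction is down.
Checking another pair — E5 → A#4 — gives the same interval.

down a diminished fifth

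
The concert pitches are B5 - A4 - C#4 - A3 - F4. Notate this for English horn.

The English horn sounds a perfect fifth below written, so the written part must be a perfect fifth above concert — transpose each note up.
B5 → F#6
A4 → E5
C#4 → G#4
A3 → E4
F4 → C5

F#6 E5 G#4 E4 C5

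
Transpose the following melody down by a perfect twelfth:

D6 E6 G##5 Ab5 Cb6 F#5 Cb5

G4 A4 C##4 Db4 Fb4 B3 Fb3

D6 -> G4
E6 -> A4
G##5 -> C##4
Ab5 -> Db4
Cb6 -> Fb4
F#5 -> B3
Cb5 -> Fb3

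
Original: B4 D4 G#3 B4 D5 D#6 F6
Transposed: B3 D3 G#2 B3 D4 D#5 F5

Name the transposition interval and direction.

down a perfect octave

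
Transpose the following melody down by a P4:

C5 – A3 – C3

G4 E3 G2

C5 to G4
A3 to E3
C3 to G2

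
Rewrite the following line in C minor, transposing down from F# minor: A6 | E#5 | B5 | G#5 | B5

F# minor to C minor down is an augmented fourth, so every note moves down by that interval.
A6 becomes Eb6
E#5 becomes B4
B5 becomes F5
G#5 becomes D5
B5 becomes F5

Eb6 B4 F5 D5 F5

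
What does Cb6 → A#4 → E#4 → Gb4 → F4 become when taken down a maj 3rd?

Abb5 F#4 C#4 Ebb4 Db4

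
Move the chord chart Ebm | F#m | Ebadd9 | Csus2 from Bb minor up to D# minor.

Bb minor up to D# minor is an augmented third; each chord root moves by that interval while the quality stays the same.
Ebm: root Eb up an augmented third → G#, giving G#m.
F#m: root F# up an augmented third → A##, giving A##m.
Ebadd9: root Eb up an augmented third → G#, giving G#add9.
Csus2: root C up an augmented third → E#, giving E#sus2.

G#m A##m G#add9 E#sus2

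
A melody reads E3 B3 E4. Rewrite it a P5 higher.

B3 F#4 B4

A perfect fifth up from E3 gives B3.
A perfect fifth up from B3 gives F#4.
E4 up a perfect fifth is B4.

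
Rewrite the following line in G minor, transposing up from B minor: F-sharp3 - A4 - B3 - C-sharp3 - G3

B minor to G minor up is a minor sixth, so every note moves up by that interval.
F#3 -> D4
A4 -> F5
B3 -> G4
C#3 -> A3
G3 -> Eb4

D4 F5 G4 A3 Eb4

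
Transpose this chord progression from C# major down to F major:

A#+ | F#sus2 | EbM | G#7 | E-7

C# major down to F major is an augmented fifth; each chord root moves by that interval while the quality stays the same.
A#+: root A# down an augmented fifth → D, giving D+.
F#sus2: root F# down an augmented fifth → Bb, giving Bbsus2.
EbM: root Eb down an augmented fifth → Abb, giving AbbM.
G#7: root G# down an augmented fifth → C, giving C7.
E-7: root E down an augmented fifth → Ab, giving Ab-7.

D+ Bbsus2 AbbM C7 Ab-7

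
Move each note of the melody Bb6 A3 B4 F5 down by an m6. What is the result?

D6 C#3 D#4 A4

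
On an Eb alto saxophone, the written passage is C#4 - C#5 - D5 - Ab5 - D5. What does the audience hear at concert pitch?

E3 E4 F4 Cb5 F4

Written C4 on the Eb alto saxophone sounds as Eb3, a major sixth lower; apply that shift to every note.
C#4 gives E3
C#5 gives E4
D5 gives F4
Ab5 gives Cb5
D5 gives F4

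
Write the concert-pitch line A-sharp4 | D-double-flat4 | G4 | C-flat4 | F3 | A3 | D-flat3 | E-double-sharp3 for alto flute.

D#5 Gbb4 C5 Fb4 Bb3 D4 Gb3 A##3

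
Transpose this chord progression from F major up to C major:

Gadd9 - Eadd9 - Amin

Dadd9 Badd9 Emin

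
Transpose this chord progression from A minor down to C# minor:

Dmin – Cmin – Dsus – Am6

F#min Emin F#sus C#m6

A minor down to C# minor is a minor sixth; each chord root moves by that interval while the quality stays the same.
Dmin: root D down a minor sixth → F#, giving F#min.
Cmin: root C down a minor sixth → E, giving Emin.
Dsus: root D down a minor sixth → F#, giving F#sus.
Am6: root A down a minor sixth → C#, giving C#m6.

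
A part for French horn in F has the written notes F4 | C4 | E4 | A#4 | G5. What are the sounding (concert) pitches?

Bb3 F3 A3 D#4 C5

The French horn in F sounds a perfect fifth below written, so transpose each written note down a perfect fifth.
F4 to Bb3
C4 to F3
E4 to A3
A#4 to D#4
G5 to C5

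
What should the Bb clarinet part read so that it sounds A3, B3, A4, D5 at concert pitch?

B3 C#4 B4 E5

The Bb clarinet sounds a major second below written, so the written part must be a major second above concert — transpose each note up.
A3 -> B3
B3 -> C#4
A4 -> B4
D5 -> E5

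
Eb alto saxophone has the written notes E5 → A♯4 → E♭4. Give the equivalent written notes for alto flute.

C5 F#4 Cb4

First find concert pitch: the Eb alto saxophone sounds a major sixth below written, so E5 A♯4 E♭4 sounds G4 C#4 Gb3.
Then write for alto flute: it sounds a perfect fourth below written, so the part must be a perfect fourth above concert.
G4 → C5
C#4 → F#4
Gb3 → Cb4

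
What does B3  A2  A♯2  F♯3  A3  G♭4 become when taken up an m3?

D4 C3 C#3 A3 C4 Bbb4

B3: a third up reaches D, and 3 semitones makes it D4.
A minor third up from A2 gives C3.
A#2 up a minor third is C#3.
A minor third up from F#3 gives A3.
A minor third up from A3 gives C4.
Gb4: a third up reaches B, and 3 semitones makes it Bbb4.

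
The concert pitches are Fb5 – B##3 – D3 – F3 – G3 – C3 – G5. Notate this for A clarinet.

The A clarinet sounds a minor third below written, so the written part must be a minor third above concert — transpose each note up.
Fb5 → Abb5
B##3 → D##4
D3 → F3
F3 → Ab3
G3 → Bb3
C3 → Eb3
G5 → Bb5

Abb5 D##4 F3 Ab3 Bb3 Eb3 Bb5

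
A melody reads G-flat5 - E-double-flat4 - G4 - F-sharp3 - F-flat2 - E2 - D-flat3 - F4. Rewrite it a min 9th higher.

A minor ninth up from Gb5 gives Abb6.
Ebb4 up a minor ninth is Fbb5.
G4: a ninth up reaches A, and 13 semitones makes it Ab5.
F#3: a ninth up reaches G, and 13 semitones makes it G4.
Fb2: a ninth up reaches G, and 13 semitones makes it Gbb3.
E2: a ninth up reaches F, and 13 semitones makes it F3.
Db3 up a minor ninth is Ebb4.
A minor ninth up from F4 gives Gb5.

Abb6 Fbb5 Ab5 G4 Gbb3 F3 Ebb4 Gb5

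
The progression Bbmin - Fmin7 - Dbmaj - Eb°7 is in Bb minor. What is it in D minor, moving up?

Bb minor up to D minor is a major third; each chord root moves by that interval while the quality stays the same.
Bbmin: root Bb up a major third → D, giving Dmin.
Fmin7: root F up a major third → A, giving Amin7.
Dbmaj: root Db up a major third → F, giving Fmaj.
Eb°7: root Eb up a major third → G, giving G°7.

Dmin Amin7 Fmaj G°7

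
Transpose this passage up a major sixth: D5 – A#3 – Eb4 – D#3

B5 F##4 C5 B#3

D5 -> B5
A#3 -> F##4
Eb4 -> C5
D#3 -> B#3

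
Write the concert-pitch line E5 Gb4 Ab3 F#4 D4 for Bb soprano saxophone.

F#5 Ab4 Bb3 G#4 E4

The Bb soprano saxophone sounds a major second below written, so the written part must be a major second above concert — transpose each note up.
E5 to F#5
Gb4 to Ab4
Ab3 to Bb3
F#4 to G#4
D4 to E4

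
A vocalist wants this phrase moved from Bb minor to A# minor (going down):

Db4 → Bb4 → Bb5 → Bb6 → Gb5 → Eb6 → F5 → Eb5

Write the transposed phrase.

C#4 A#4 A#5 A#6 F#5 D#6 E#5 D#5

From Bb down to A# is a diminished second; apply that to each pitch.
Db4 to C#4
Bb4 to A#4
Bb5 to A#5
Bb6 to A#6
Gb5 to F#5
Eb6 to D#6
F5 to E#5
Eb5 to D#5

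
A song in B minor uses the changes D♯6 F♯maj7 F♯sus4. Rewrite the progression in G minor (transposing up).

B minor up to G minor is a minor sixth; each chord root moves by that interval while the quality stays the same.
D♯6: root D♯ up a minor sixth → B, giving B6.
F♯maj7: root F♯ up a minor sixth → D, giving Dmaj7.
F♯sus4: root F♯ up a minor sixth → D, giving Dsus4.

B6 Dmaj7 Dsus4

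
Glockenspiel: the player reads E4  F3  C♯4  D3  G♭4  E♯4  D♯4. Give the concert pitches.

The glockenspiel sounds a perfect fifteenth above written, so transpose each written note up a perfect fifteenth.
E4 → E6
F3 → F5
C#4 → C#6
D3 → D5
Gb4 → Gb6
E#4 → E#6
D#4 → D#6

E6 F5 C#6 D5 Gb6 E#6 D#6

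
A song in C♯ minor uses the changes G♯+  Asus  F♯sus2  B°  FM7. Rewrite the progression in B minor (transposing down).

F#+ Gsus Esus2 A° EbM7

C♯ minor down to B minor is a major second; each chord root moves by that interval while the quality stays the same.
G♯+: root G♯ down a major second → F#, giving F#+.
Asus: root A down a major second → G, giving Gsus.
F♯sus2: root F♯ down a major second → E, giving Esus2.
B°: root B down a major second → A, giving A°.
FM7: root F down a major second → Eb, giving EbM7.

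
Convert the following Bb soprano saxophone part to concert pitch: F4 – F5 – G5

The Bb soprano saxophone sounds a major second below written, so transpose each written note down a major second.
F4 → Eb4
F5 → Eb5
G5 → F5

Eb4 Eb5 F5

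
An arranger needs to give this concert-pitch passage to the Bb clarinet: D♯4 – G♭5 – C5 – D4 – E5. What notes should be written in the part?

E#4 Ab5 D5 E4 F#5

Written C4 sounds as Bb3 on the Bb clarinet, so concert pitches are written a major second up.
D#4 gives E#4
Gb5 gives Ab5
C5 gives D5
D4 gives E4
E5 gives F#5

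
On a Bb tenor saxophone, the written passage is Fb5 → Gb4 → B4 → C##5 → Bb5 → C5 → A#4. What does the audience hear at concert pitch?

Written C4 on the Bb tenor saxophone sounds as Bb2, a major ninth lower; apply that shift to every note.
Fb5 gives Ebb4
Gb4 gives Fb3
B4 gives A3
C##5 gives B#3
Bb5 gives Ab4
C5 gives Bb3
A#4 gives G#3

Ebb4 Fb3 A3 B#3 Ab4 Bb3 G#3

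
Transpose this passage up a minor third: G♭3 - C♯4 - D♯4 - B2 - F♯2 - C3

Bbb3 E4 F#4 D3 A2 Eb3

A minor third up from Gb3 gives Bbb3.
A minor third up from C#4 gives E4.
D#4: a third up reaches F, and 3 semitones makes it F#4.
A minor third up from B2 gives D3.
F#2: a third up reaches A, and 3 semitones makes it A2.
C3 up a minor third is Eb3.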